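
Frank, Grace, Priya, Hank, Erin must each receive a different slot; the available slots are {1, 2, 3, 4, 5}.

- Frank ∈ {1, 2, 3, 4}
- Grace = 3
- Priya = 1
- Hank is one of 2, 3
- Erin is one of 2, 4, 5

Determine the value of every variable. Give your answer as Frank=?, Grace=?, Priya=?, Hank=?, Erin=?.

Frank=4, Grace=3, Priya=1, Hank=2, Erin=5

Grace must be 3 (only option left). Eliminate 3 elsewhere: Frank, Hank.
Priya must be 1 (only option left). Remove 1 from Frank.
That leaves Hank = 2. Remove 2 from Frank, Erin.
Frank has just one choice, so Frank = 4. Remove 4 from Erin.
That leaves Erin = 5.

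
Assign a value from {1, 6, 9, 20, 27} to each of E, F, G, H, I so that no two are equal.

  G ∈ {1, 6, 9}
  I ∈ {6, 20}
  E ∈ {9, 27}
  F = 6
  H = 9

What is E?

27

F's domain is down to {6}, so F = 6. Remove 6 from G, I.
H has just one choice, so H = 9. Eliminate 9 elsewhere: E, G.
So E = 27.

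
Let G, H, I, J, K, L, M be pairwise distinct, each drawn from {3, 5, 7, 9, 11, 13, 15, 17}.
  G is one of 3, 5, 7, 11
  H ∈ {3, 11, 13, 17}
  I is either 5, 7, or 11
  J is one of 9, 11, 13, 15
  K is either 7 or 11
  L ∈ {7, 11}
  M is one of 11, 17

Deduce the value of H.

13

The 2 variables K and L are confined to {7, 11}, which locks those values in; drop them from G, H, I, J, M.
That leaves I = 5. So G can't be 5.
M's domain is down to {17}, so M = 17. Eliminate 17 elsewhere: H.
That leaves G = 3. Remove 3 from H.
So H = 13.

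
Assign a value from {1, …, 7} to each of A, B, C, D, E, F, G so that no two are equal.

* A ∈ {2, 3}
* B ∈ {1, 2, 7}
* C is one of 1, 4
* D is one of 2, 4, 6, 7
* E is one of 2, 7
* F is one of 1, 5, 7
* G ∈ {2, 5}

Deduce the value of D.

The 7 variables draw from only 7 values {1, 2, 3, 4, 5, 6, 7}, so each is used; only A can be 3, hence A = 3.
Among the 6 still-open variables, 6 fits only D (and all 6 values in {1, 2, 4, 5, 6, 7} must be used), so D = 6.

6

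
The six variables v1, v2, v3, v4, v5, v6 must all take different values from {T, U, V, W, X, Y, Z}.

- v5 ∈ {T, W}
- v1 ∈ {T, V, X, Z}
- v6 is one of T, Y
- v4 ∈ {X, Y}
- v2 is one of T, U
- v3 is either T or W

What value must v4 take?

X

v3 and v5 share exactly the 2 values {T, W}; by pigeonhole those values go to them, so strike T, W from v1, v2, v6.
That leaves v2 = U.
v6's domain is down to {Y}, so v6 = Y. Eliminate Y elsewhere: v4.
So v4 = X.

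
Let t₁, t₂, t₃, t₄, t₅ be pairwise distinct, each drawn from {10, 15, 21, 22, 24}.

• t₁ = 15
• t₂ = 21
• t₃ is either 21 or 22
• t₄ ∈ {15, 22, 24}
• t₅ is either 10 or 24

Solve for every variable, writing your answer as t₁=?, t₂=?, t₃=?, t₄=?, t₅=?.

t₁ must be 15 (only option left). Strike 15 from t₄.
t₂ has just one choice, so t₂ = 21. Remove 21 from t₃.
t₃ has just one choice, so t₃ = 22. Remove 22 from t₄.
t₄ must be 24 (only option left). So t₅ can't be 24.
t₅ must be 10 (only option left).

t₁=15, t₂=21, t₃=22, t₄=24, t₅=10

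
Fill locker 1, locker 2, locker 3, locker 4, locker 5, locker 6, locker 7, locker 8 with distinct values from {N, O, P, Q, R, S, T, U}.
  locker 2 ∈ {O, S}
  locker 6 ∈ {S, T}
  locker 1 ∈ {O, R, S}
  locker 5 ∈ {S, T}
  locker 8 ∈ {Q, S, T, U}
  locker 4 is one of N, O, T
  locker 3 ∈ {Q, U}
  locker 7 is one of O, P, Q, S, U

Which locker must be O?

The 8 variables together cover exactly {N, O, P, Q, R, S, T, U} — 8 values for 8 variables — and N appears only in locker 4's list, so locker 4 = N.
The 7 still-open variables draw from only 7 values {O, P, Q, R, S, T, U}, so each is used; only locker 7 can be P, hence locker 7 = P.
The 6 still-open variables together cover exactly {O, Q, R, S, T, U} — 6 values for 6 variables — and R appears only in locker 1's list, so locker 1 = R.
Among the 5 still-open variables, O fits only locker 2 (and all 5 values in {O, Q, S, T, U} must be used), so locker 2 = O.

locker 2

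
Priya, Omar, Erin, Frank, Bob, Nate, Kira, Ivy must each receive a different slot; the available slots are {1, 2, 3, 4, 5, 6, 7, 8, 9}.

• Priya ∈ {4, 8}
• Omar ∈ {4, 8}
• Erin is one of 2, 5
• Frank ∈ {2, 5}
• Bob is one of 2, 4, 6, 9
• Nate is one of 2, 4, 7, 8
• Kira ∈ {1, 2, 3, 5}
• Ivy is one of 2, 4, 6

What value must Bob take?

Priya and Omar share exactly the 2 values {4, 8}; by pigeonhole those values go to them, so strike 4, 8 from Bob, Nate, Ivy.
The 2 variables Erin and Frank are confined to {2, 5}, which locks those values in; drop them from Bob, Nate, Kira, Ivy.
Nate's domain is down to {7}, so Nate = 7.
Ivy has just one choice, so Ivy = 6. Remove 6 from Bob.
So Bob = 9.

9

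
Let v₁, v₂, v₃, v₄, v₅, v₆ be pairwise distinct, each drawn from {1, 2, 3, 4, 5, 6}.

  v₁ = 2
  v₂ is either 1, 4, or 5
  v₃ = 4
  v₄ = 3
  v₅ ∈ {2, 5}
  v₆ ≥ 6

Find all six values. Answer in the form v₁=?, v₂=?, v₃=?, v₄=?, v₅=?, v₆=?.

v₁'s domain is down to {2}, so v₁ = 2. Eliminate 2 elsewhere: v₅.
That leaves v₃ = 4. Eliminate 4 elsewhere: v₂.
v₄'s domain is down to {3}, so v₄ = 3.
v₅ must be 5 (only option left). Strike 5 from v₂.
v₆'s domain is down to {6}, so v₆ = 6.
v₂'s domain is down to {1}, so v₂ = 1.

v₁=2, v₂=1, v₃=4, v₄=3, v₅=5, v₆=6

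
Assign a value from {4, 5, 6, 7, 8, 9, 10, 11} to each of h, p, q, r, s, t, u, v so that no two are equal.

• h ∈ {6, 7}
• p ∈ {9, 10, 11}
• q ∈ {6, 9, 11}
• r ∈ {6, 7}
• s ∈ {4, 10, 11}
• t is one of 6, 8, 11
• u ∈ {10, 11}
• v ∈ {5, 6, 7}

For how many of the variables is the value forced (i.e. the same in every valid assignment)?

The 8 variables draw from only 8 values {4, 5, 6, 7, 8, 9, 10, 11}, so each is used; only s can be 4, hence s = 4.
The 7 still-open variables together cover exactly {5, 6, 7, 8, 9, 10, 11} — 7 values for 7 variables — and 5 appears only in v's list, so v = 5.
The 6 still-open variables together cover exactly {6, 7, 8, 9, 10, 11} — 6 values for 6 variables — and 8 appears only in t's list, so t = 8.
The 2 variables h and r are confined to {6, 7}, which locks those values in; drop them from q.
Determined: s=4, t=8, v=5. The other variables each still have more than one consistent value. That makes 3.

3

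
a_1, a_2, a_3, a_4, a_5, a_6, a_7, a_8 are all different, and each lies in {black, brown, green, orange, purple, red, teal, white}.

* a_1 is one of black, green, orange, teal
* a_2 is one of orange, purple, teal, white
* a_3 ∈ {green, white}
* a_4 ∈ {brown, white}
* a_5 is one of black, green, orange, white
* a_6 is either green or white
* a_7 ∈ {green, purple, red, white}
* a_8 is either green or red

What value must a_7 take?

purple

Among the 8 variables, brown fits only a_4 (and all 8 values in {black, brown, green, orange, purple, red, teal, white} must be used), so a_4 = brown.
a_3 and a_6 between them cover only {green, white} — a naked pair. Remove those values from a_1, a_2, a_5, a_7, a_8.
a_8 must be red (only option left). Remove red from a_7.
So a_7 = purple.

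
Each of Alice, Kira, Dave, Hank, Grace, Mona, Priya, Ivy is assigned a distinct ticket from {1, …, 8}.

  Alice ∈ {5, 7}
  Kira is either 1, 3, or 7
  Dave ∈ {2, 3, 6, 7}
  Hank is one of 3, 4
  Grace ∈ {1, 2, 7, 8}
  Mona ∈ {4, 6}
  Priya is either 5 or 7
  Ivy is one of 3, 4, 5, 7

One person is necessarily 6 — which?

Mona

Among the 8 variables, 8 fits only Grace (and all 8 values in {1, 2, 3, 4, 5, 6, 7, 8} must be used), so Grace = 8.
Among the 7 still-open variables, 1 fits only Kira (and all 7 values in {1, 2, 3, 4, 5, 6, 7} must be used), so Kira = 1.
The 6 still-open variables together cover exactly {2, 3, 4, 5, 6, 7} — 6 values for 6 variables — and 2 appears only in Dave's list, so Dave = 2.
The 5 still-open variables draw from only 5 values {3, 4, 5, 6, 7}, so each is used; only Mona can be 6, hence Mona = 6.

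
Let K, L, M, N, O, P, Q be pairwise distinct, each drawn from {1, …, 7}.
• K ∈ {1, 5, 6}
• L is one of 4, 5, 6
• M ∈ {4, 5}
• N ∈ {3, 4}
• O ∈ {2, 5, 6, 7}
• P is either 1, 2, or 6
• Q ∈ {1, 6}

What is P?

The 7 variables draw from only 7 values {1, 2, 3, 4, 5, 6, 7}, so each is used; only N can be 3, hence N = 3.
The 6 still-open variables draw from only 6 values {1, 2, 4, 5, 6, 7}, so each is used; only O can be 7, hence O = 7.
The 5 still-open variables draw from only 5 values {1, 2, 4, 5, 6}, so each is used; only P can be 2, hence P = 2.

2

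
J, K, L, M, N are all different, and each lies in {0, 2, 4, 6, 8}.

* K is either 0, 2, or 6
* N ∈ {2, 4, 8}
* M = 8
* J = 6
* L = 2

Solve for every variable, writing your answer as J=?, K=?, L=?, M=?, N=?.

J must be 6 (only option left). Eliminate 6 elsewhere: K.
L must be 2 (only option left). Strike 2 from K, N.
M's domain is down to {8}, so M = 8. Strike 8 from N.
N's domain is down to {4}, so N = 4.
That leaves K = 0.

J=6, K=0, L=2, M=8, N=4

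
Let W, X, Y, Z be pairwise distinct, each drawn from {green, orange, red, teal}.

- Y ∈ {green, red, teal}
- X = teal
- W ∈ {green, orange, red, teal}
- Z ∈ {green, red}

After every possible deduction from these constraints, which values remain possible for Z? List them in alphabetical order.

green, red

X must be teal (only option left). So W, Y can't be teal.
The 3 still-open variables draw from only 3 values {green, orange, red}, so each is used; only W can be orange, hence W = orange.
No further eliminations apply; Z can still be any of green, red.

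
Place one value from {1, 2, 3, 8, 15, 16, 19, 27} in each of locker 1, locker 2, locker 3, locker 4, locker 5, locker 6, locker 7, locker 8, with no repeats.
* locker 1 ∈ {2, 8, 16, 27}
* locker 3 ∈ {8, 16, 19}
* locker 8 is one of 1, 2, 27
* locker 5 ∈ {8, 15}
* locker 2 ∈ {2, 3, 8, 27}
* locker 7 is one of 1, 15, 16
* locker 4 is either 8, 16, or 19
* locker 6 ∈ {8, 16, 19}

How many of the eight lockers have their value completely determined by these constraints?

The 8 variables draw from only 8 values {1, 2, 3, 8, 15, 16, 19, 27}, so each is used; only locker 2 can be 3, hence locker 2 = 3.
locker 3, locker 4, locker 6 share exactly the 3 values {8, 16, 19}; by pigeonhole those values go to them, so strike 8, 16, 19 from locker 1, locker 5, locker 7.
locker 5 has just one choice, so locker 5 = 15. Remove 15 from locker 7.
That leaves locker 7 = 1. So locker 8 can't be 1.
Determined: locker 2=3, locker 5=15, locker 7=1. The other lockers each still have more than one consistent value. That makes 3.

3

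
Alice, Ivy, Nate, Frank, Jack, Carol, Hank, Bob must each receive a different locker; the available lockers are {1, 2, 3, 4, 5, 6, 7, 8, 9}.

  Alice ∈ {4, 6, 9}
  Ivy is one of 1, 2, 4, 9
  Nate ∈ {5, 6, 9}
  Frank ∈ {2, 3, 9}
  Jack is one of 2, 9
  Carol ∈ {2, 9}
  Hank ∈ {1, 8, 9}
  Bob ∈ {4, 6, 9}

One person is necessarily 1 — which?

Among the 8 variables, 3 fits only Frank (and all 8 values in {1, 2, 3, 4, 5, 6, 8, 9} must be used), so Frank = 3.
The 7 still-open variables draw from only 7 values {1, 2, 4, 5, 6, 8, 9}, so each is used; only Nate can be 5, hence Nate = 5.
Among the 6 still-open variables, 8 fits only Hank (and all 6 values in {1, 2, 4, 6, 8, 9} must be used), so Hank = 8.
Among the 5 still-open variables, 1 fits only Ivy (and all 5 values in {1, 2, 4, 6, 9} must be used), so Ivy = 1.

Ivy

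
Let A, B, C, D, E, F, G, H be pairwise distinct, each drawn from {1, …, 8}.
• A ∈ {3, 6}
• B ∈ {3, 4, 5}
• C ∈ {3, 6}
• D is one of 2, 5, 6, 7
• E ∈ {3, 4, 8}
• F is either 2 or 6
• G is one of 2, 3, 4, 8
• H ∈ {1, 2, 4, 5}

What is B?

5

The 8 variables draw from only 8 values {1, 2, 3, 4, 5, 6, 7, 8}, so each is used; only H can be 1, hence H = 1.
Among the 7 still-open variables, 7 fits only D (and all 7 values in {2, 3, 4, 5, 6, 7, 8} must be used), so D = 7.
The 6 still-open variables together cover exactly {2, 3, 4, 5, 6, 8} — 6 values for 6 variables — and 5 appears only in B's list, so B = 5.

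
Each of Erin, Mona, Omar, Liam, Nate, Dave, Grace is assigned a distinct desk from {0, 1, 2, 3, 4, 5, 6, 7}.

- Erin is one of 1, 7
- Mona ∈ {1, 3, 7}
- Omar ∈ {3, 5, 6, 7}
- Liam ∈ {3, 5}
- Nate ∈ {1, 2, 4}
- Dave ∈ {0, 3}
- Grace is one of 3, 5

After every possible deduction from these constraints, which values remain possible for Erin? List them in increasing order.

Liam and Grace share exactly the 2 values {3, 5}; by pigeonhole those values go to them, so strike 3, 5 from Mona, Omar, Dave.
Dave has just one choice, so Dave = 0.
Erin and Mona between them cover only {1, 7} — a naked pair. Remove those values from Omar, Nate.
That leaves Omar = 6.
No further eliminations apply; Erin can still be any of 1, 7.

1, 7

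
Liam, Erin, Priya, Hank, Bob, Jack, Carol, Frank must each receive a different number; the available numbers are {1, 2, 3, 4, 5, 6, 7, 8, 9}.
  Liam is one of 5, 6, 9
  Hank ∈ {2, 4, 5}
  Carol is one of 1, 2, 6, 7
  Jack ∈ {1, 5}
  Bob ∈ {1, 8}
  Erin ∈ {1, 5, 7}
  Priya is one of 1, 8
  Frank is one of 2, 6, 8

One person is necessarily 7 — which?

Erin

Among the 8 variables, 4 fits only Hank (and all 8 values in {1, 2, 4, 5, 6, 7, 8, 9} must be used), so Hank = 4.
Among the 7 still-open variables, 9 fits only Liam (and all 7 values in {1, 2, 5, 6, 7, 8, 9} must be used), so Liam = 9.
Priya and Bob between them cover only {1, 8} — a naked pair. Remove those values from Erin, Jack, Carol, Frank.
Jack must be 5 (only option left). Eliminate 5 elsewhere: Erin.
So 7 goes to Erin.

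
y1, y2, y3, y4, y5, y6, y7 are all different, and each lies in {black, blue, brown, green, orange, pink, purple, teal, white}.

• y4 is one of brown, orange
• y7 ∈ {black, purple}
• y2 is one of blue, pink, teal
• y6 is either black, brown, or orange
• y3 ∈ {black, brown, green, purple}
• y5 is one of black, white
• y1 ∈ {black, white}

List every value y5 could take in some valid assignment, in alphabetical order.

black, white

y1 and y5 between them cover only {black, white} — a naked pair. Remove those values from y3, y6, y7.
y7 must be purple (only option left). Remove purple from y3.
y4 and y6 share exactly the 2 values {brown, orange}; by pigeonhole those values go to them, so strike brown, orange from y3.
That leaves y3 = green.
No further eliminations apply; y5 can still be any of black, white.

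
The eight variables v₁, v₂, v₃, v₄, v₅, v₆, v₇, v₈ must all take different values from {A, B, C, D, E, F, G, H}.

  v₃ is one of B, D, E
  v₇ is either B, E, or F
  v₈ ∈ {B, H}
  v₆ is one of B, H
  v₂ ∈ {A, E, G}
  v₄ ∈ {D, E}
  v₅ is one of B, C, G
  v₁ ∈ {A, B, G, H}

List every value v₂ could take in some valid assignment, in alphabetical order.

A, G

The 8 variables draw from only 8 values {A, B, C, D, E, F, G, H}, so each is used; only v₅ can be C, hence v₅ = C.
Among the 7 still-open variables, F fits only v₇ (and all 7 values in {A, B, D, E, F, G, H} must be used), so v₇ = F.
v₆ and v₈ between them cover only {B, H} — a naked pair. Remove those values from v₁, v₃.
v₃ and v₄ between them cover only {D, E} — a naked pair. Remove those values from v₂.
No further eliminations apply; v₂ can still be any of A, G.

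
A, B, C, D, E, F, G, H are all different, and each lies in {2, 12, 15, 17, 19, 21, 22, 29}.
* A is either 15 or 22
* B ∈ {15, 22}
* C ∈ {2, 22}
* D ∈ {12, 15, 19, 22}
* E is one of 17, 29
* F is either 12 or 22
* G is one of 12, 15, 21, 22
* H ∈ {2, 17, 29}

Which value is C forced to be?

2

The 8 variables together cover exactly {2, 12, 15, 17, 19, 21, 22, 29} — 8 values for 8 variables — and 19 appears only in D's list, so D = 19.
Among the 7 still-open variables, 21 fits only G (and all 7 values in {2, 12, 15, 17, 21, 22, 29} must be used), so G = 21.
The 6 still-open variables together cover exactly {2, 12, 15, 17, 22, 29} — 6 values for 6 variables — and 12 appears only in F's list, so F = 12.
The 2 variables A and B are confined to {15, 22}, which locks those values in; drop them from C.
So C = 2.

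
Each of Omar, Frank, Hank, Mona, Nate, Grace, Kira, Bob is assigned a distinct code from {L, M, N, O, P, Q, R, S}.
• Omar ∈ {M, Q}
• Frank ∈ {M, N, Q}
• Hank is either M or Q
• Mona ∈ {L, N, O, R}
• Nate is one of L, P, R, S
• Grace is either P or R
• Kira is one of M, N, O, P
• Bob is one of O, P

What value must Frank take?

N

The 8 variables together cover exactly {L, M, N, O, P, Q, R, S} — 8 values for 8 variables — and S appears only in Nate's list, so Nate = S.
The 7 still-open variables together cover exactly {L, M, N, O, P, Q, R} — 7 values for 7 variables — and L appears only in Mona's list, so Mona = L.
The 6 still-open variables draw from only 6 values {M, N, O, P, Q, R}, so each is used; only Grace can be R, hence Grace = R.
Omar and Hank share exactly the 2 values {M, Q}; by pigeonhole those values go to them, so strike M, Q from Frank, Kira.
So Frank = N.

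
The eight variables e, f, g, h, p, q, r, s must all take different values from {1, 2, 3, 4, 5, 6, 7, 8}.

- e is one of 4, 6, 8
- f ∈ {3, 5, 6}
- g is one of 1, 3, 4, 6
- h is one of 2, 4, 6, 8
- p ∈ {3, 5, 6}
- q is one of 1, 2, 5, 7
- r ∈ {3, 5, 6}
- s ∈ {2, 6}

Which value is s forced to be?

The 8 variables together cover exactly {1, 2, 3, 4, 5, 6, 7, 8} — 8 values for 8 variables — and 7 appears only in q's list, so q = 7.
Among the 7 still-open variables, 1 fits only g (and all 7 values in {1, 2, 3, 4, 5, 6, 8} must be used), so g = 1.
f, p, r share exactly the 3 values {3, 5, 6}; by pigeonhole those values go to them, so strike 3, 5, 6 from e, h, s.
So s = 2.

2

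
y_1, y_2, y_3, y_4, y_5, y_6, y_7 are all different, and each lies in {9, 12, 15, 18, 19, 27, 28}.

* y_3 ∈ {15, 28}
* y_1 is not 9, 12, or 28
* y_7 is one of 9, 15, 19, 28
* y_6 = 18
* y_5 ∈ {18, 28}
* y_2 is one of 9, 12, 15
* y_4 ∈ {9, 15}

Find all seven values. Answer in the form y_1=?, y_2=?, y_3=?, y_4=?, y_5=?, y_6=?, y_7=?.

y_6 has just one choice, so y_6 = 18. So y_1, y_5 can't be 18.
y_5 must be 28 (only option left). Remove 28 from y_3, y_7.
y_3 must be 15 (only option left). Eliminate 15 elsewhere: y_1, y_2, y_4, y_7.
y_4's domain is down to {9}, so y_4 = 9. Eliminate 9 elsewhere: y_2, y_7.
That leaves y_7 = 19. Eliminate 19 elsewhere: y_1.
y_1 has just one choice, so y_1 = 27.
That leaves y_2 = 12.

y_1=27, y_2=12, y_3=15, y_4=9, y_5=28, y_6=18, y_7=19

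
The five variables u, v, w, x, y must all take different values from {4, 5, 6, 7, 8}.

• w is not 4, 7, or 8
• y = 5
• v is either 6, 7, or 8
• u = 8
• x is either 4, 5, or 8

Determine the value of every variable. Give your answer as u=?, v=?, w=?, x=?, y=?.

u's domain is down to {8}, so u = 8. So v, x can't be 8.
y has just one choice, so y = 5. Remove 5 from w, x.
w's domain is down to {6}, so w = 6. So v can't be 6.
x has just one choice, so x = 4.
v's domain is down to {7}, so v = 7.

u=8, v=7, w=6, x=4, y=5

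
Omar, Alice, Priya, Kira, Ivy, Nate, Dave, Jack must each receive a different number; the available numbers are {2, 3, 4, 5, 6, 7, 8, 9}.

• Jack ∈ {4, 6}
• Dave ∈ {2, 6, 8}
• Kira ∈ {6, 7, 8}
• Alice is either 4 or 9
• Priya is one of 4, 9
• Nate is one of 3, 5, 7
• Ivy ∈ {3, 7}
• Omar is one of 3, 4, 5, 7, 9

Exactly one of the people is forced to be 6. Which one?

Jack

The 8 variables together cover exactly {2, 3, 4, 5, 6, 7, 8, 9} — 8 values for 8 variables — and 2 appears only in Dave's list, so Dave = 2.
Among the 7 still-open variables, 8 fits only Kira (and all 7 values in {3, 4, 5, 6, 7, 8, 9} must be used), so Kira = 8.
Among the 6 still-open variables, 6 fits only Jack (and all 6 values in {3, 4, 5, 6, 7, 9} must be used), so Jack = 6.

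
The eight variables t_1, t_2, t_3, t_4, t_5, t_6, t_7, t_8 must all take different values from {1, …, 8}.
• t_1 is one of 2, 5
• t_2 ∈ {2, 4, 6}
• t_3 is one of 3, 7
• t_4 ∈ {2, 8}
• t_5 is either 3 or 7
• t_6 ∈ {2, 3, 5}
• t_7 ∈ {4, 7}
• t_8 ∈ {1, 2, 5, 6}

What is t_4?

8

The 8 variables together cover exactly {1, 2, 3, 4, 5, 6, 7, 8} — 8 values for 8 variables — and 1 appears only in t_8's list, so t_8 = 1.
The 7 still-open variables together cover exactly {2, 3, 4, 5, 6, 7, 8} — 7 values for 7 variables — and 6 appears only in t_2's list, so t_2 = 6.
Among the 6 still-open variables, 4 fits only t_7 (and all 6 values in {2, 3, 4, 5, 7, 8} must be used), so t_7 = 4.
The 5 still-open variables together cover exactly {2, 3, 5, 7, 8} — 5 values for 5 variables — and 8 appears only in t_4's list, so t_4 = 8.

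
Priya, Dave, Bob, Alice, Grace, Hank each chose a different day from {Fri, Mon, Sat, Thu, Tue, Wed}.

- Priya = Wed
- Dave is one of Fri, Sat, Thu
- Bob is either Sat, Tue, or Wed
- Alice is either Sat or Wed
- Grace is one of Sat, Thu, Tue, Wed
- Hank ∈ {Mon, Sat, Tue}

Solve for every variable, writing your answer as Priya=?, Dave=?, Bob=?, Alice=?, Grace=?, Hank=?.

Priya=Wed, Dave=Fri, Bob=Tue, Alice=Sat, Grace=Thu, Hank=Mon

Priya has just one choice, so Priya = Wed. Eliminate Wed elsewhere: Bob, Alice, Grace.
That leaves Alice = Sat. Remove Sat from Dave, Bob, Grace, Hank.
That leaves Bob = Tue. So Grace, Hank can't be Tue.
Grace must be Thu (only option left). Eliminate Thu elsewhere: Dave.
That leaves Hank = Mon.
That leaves Dave = Fri.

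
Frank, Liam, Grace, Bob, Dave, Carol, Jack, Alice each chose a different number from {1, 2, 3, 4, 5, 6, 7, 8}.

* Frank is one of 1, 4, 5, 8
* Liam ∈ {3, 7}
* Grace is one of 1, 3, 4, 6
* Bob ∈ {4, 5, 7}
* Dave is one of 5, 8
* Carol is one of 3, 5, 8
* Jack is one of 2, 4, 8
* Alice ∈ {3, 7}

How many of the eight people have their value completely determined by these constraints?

The 8 variables draw from only 8 values {1, 2, 3, 4, 5, 6, 7, 8}, so each is used; only Jack can be 2, hence Jack = 2.
The 7 still-open variables draw from only 7 values {1, 3, 4, 5, 6, 7, 8}, so each is used; only Grace can be 6, hence Grace = 6.
The 6 still-open variables draw from only 6 values {1, 3, 4, 5, 7, 8}, so each is used; only Frank can be 1, hence Frank = 1.
Among the 5 still-open variables, 4 fits only Bob (and all 5 values in {3, 4, 5, 7, 8} must be used), so Bob = 4.
The 2 variables Liam and Alice are confined to {3, 7}, which locks those values in; drop them from Carol.
Determined: Frank=1, Grace=6, Bob=4, Jack=2. The other people each still have more than one consistent value. That makes 4.

4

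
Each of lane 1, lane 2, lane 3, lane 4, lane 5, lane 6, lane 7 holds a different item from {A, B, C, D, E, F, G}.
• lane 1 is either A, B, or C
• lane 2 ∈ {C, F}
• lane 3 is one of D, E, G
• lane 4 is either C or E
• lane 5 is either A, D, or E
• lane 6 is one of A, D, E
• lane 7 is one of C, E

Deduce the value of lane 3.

The 7 variables draw from only 7 values {A, B, C, D, E, F, G}, so each is used; only lane 1 can be B, hence lane 1 = B.
The 6 still-open variables together cover exactly {A, C, D, E, F, G} — 6 values for 6 variables — and F appears only in lane 2's list, so lane 2 = F.
The 5 still-open variables draw from only 5 values {A, C, D, E, G}, so each is used; only lane 3 can be G, hence lane 3 = G.

G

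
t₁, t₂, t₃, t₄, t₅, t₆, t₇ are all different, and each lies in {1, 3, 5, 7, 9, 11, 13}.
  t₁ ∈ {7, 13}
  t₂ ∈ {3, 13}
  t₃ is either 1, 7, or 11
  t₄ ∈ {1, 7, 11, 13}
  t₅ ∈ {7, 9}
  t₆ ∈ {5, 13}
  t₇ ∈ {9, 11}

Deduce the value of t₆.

The 7 variables draw from only 7 values {1, 3, 5, 7, 9, 11, 13}, so each is used; only t₂ can be 3, hence t₂ = 3.
Among the 6 still-open variables, 5 fits only t₆ (and all 6 values in {1, 5, 7, 9, 11, 13} must be used), so t₆ = 5.

5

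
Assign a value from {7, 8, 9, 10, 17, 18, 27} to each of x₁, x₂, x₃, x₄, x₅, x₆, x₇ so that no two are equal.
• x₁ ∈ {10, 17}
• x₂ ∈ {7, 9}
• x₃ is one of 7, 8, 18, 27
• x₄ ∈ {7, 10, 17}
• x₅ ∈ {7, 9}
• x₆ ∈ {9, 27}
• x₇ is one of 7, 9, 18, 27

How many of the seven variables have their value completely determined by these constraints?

3

The 7 variables together cover exactly {7, 8, 9, 10, 17, 18, 27} — 7 values for 7 variables — and 8 appears only in x₃'s list, so x₃ = 8.
Among the 6 still-open variables, 18 fits only x₇ (and all 6 values in {7, 9, 10, 17, 18, 27} must be used), so x₇ = 18.
The 5 still-open variables together cover exactly {7, 9, 10, 17, 27} — 5 values for 5 variables — and 27 appears only in x₆'s list, so x₆ = 27.
x₂ and x₅ between them cover only {7, 9} — a naked pair. Remove those values from x₄.
Determined: x₃=8, x₆=27, x₇=18. The other variables each still have more than one consistent value. That makes 3.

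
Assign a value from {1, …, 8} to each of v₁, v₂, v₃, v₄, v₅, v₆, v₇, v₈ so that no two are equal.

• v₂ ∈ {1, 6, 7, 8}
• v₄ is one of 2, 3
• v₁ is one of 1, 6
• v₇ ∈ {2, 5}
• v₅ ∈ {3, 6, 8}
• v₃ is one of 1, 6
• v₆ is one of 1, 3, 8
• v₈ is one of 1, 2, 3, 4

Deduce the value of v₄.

Among the 8 variables, 4 fits only v₈ (and all 8 values in {1, 2, 3, 4, 5, 6, 7, 8} must be used), so v₈ = 4.
Among the 7 still-open variables, 5 fits only v₇ (and all 7 values in {1, 2, 3, 5, 6, 7, 8} must be used), so v₇ = 5.
The 6 still-open variables together cover exactly {1, 2, 3, 6, 7, 8} — 6 values for 6 variables — and 2 appears only in v₄'s list, so v₄ = 2.

2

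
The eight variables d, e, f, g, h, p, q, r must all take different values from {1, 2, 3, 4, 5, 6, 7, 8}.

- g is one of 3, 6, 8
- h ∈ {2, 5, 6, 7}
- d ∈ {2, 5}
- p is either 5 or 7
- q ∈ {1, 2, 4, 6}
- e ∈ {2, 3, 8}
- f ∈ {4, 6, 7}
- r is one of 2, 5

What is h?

The 8 variables draw from only 8 values {1, 2, 3, 4, 5, 6, 7, 8}, so each is used; only q can be 1, hence q = 1.
Among the 7 still-open variables, 4 fits only f (and all 7 values in {2, 3, 4, 5, 6, 7, 8} must be used), so f = 4.
d and r between them cover only {2, 5} — a naked pair. Remove those values from e, h, p.
That leaves p = 7. So h can't be 7.
So h = 6.

6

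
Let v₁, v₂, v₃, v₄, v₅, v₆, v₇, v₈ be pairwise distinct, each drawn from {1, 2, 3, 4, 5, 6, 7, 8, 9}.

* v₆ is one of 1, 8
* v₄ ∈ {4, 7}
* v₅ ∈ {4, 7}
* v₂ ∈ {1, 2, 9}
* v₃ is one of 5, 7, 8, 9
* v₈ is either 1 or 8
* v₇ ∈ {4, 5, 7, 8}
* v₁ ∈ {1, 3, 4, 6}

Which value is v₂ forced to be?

2

The 2 variables v₄ and v₅ are confined to {4, 7}, which locks those values in; drop them from v₁, v₃, v₇.
The 2 variables v₆ and v₈ are confined to {1, 8}, which locks those values in; drop them from v₁, v₂, v₃, v₇.
v₇ has just one choice, so v₇ = 5. Remove 5 from v₃.
v₃ must be 9 (only option left). Eliminate 9 elsewhere: v₂.
So v₂ = 2.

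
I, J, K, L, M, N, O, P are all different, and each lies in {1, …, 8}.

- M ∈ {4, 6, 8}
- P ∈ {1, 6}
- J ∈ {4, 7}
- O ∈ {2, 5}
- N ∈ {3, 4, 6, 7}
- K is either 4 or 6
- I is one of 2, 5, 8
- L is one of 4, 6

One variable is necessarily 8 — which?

Among the 8 variables, 1 fits only P (and all 8 values in {1, 2, 3, 4, 5, 6, 7, 8} must be used), so P = 1.
Among the 7 still-open variables, 3 fits only N (and all 7 values in {2, 3, 4, 5, 6, 7, 8} must be used), so N = 3.
The 6 still-open variables draw from only 6 values {2, 4, 5, 6, 7, 8}, so each is used; only J can be 7, hence J = 7.
K and L between them cover only {4, 6} — a naked pair. Remove those values from M.
So 8 goes to M.

M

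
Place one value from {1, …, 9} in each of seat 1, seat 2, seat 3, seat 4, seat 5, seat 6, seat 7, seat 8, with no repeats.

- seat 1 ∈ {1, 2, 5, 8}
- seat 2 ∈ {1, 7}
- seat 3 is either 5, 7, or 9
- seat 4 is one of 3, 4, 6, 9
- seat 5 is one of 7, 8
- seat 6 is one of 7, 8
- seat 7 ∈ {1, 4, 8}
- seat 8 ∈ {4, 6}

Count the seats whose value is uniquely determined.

seat 5 and seat 6 between them cover only {7, 8} — a naked pair. Remove those values from seat 1, seat 2, seat 3, seat 7.
seat 2's domain is down to {1}, so seat 2 = 1. Remove 1 from seat 1, seat 7.
That leaves seat 7 = 4. Eliminate 4 elsewhere: seat 4, seat 8.
seat 8's domain is down to {6}, so seat 8 = 6. Strike 6 from seat 4.
Determined: seat 2=1, seat 7=4, seat 8=6. The other seats each still have more than one consistent value. That makes 3.

3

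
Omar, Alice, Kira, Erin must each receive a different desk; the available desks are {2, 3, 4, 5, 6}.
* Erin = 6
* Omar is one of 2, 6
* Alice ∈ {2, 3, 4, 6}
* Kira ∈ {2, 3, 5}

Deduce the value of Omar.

Erin has just one choice, so Erin = 6. So Omar, Alice can't be 6.
So Omar = 2.

2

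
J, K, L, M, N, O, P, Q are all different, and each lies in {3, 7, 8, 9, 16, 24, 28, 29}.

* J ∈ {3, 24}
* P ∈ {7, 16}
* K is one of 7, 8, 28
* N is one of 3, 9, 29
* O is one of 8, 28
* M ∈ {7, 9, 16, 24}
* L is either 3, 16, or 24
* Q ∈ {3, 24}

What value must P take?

The 8 variables together cover exactly {3, 7, 8, 9, 16, 24, 28, 29} — 8 values for 8 variables — and 29 appears only in N's list, so N = 29.
The 7 still-open variables together cover exactly {3, 7, 8, 9, 16, 24, 28} — 7 values for 7 variables — and 9 appears only in M's list, so M = 9.
J and Q between them cover only {3, 24} — a naked pair. Remove those values from L.
That leaves L = 16. So P can't be 16.
So P = 7.

7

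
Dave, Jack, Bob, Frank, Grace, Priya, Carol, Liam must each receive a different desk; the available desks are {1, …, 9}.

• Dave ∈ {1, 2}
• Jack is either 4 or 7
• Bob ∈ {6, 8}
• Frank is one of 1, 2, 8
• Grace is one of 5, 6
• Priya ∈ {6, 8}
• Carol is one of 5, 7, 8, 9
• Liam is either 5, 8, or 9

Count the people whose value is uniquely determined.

4

The 8 variables draw from only 8 values {1, 2, 4, 5, 6, 7, 8, 9}, so each is used; only Jack can be 4, hence Jack = 4.
The 7 still-open variables together cover exactly {1, 2, 5, 6, 7, 8, 9} — 7 values for 7 variables — and 7 appears only in Carol's list, so Carol = 7.
The 6 still-open variables draw from only 6 values {1, 2, 5, 6, 8, 9}, so each is used; only Liam can be 9, hence Liam = 9.
The 5 still-open variables draw from only 5 values {1, 2, 5, 6, 8}, so each is used; only Grace can be 5, hence Grace = 5.
Bob and Priya share exactly the 2 values {6, 8}; by pigeonhole those values go to them, so strike 6, 8 from Frank.
Determined: Jack=4, Grace=5, Carol=7, Liam=9. The other people each still have more than one consistent value. That makes 4.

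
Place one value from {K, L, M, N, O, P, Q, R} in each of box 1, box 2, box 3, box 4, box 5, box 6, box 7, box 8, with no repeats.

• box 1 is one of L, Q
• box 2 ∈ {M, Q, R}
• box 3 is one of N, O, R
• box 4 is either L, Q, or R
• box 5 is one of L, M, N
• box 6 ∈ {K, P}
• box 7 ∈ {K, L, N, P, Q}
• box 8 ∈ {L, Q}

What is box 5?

The 8 variables together cover exactly {K, L, M, N, O, P, Q, R} — 8 values for 8 variables — and O appears only in box 3's list, so box 3 = O.
The 2 variables box 1 and box 8 are confined to {L, Q}, which locks those values in; drop them from box 2, box 4, box 5, box 7.
That leaves box 4 = R. Eliminate R elsewhere: box 2.
box 2's domain is down to {M}, so box 2 = M. Strike M from box 5.
So box 5 = N.

N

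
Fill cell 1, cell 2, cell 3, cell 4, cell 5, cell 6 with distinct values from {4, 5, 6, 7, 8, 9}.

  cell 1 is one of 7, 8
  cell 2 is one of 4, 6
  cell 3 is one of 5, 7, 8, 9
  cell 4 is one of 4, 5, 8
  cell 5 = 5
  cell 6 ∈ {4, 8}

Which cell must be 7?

cell 1

cell 5 must be 5 (only option left). Eliminate 5 elsewhere: cell 3, cell 4.
Among the 5 still-open variables, 6 fits only cell 2 (and all 5 values in {4, 6, 7, 8, 9} must be used), so cell 2 = 6.
The 4 still-open variables together cover exactly {4, 7, 8, 9} — 4 values for 4 variables — and 9 appears only in cell 3's list, so cell 3 = 9.
Among the 3 still-open variables, 7 fits only cell 1 (and all 3 values in {4, 7, 8} must be used), so cell 1 = 7.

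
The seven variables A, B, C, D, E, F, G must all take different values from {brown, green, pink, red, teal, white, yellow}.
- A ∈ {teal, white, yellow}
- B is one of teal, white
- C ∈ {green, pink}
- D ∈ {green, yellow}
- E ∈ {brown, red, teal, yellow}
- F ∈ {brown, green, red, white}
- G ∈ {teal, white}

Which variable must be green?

Among the 7 variables, pink fits only C (and all 7 values in {brown, green, pink, red, teal, white, yellow} must be used), so C = pink.
The 2 variables B and G are confined to {teal, white}, which locks those values in; drop them from A, E, F.
A's domain is down to {yellow}, so A = yellow. Strike yellow from D, E.
So green goes to D.

D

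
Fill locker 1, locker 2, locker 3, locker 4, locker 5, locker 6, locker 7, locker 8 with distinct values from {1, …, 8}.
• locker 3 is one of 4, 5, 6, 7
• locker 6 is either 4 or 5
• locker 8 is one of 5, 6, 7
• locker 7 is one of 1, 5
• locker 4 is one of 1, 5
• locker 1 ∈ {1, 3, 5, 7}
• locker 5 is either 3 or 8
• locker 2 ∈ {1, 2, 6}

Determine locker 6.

4

The 8 variables together cover exactly {1, 2, 3, 4, 5, 6, 7, 8} — 8 values for 8 variables — and 2 appears only in locker 2's list, so locker 2 = 2.
The 7 still-open variables draw from only 7 values {1, 3, 4, 5, 6, 7, 8}, so each is used; only locker 5 can be 8, hence locker 5 = 8.
Among the 6 still-open variables, 3 fits only locker 1 (and all 6 values in {1, 3, 4, 5, 6, 7} must be used), so locker 1 = 3.
locker 4 and locker 7 between them cover only {1, 5} — a naked pair. Remove those values from locker 3, locker 6, locker 8.
So locker 6 = 4.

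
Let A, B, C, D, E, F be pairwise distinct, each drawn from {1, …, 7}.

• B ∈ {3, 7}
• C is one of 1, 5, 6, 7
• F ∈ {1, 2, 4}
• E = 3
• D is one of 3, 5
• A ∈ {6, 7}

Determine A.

E has just one choice, so E = 3. Remove 3 from B, D.
That leaves B = 7. Remove 7 from A, C.
So A = 6.

6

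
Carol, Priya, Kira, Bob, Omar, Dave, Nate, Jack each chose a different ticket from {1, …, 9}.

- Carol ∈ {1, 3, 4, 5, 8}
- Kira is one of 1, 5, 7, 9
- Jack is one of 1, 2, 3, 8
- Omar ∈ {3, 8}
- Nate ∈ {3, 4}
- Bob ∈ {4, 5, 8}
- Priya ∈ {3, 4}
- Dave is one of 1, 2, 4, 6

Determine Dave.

6

Priya and Nate between them cover only {3, 4} — a naked pair. Remove those values from Carol, Bob, Omar, Dave, Jack.
Omar's domain is down to {8}, so Omar = 8. Remove 8 from Carol, Bob, Jack.
Bob has just one choice, so Bob = 5. So Carol, Kira can't be 5.
That leaves Carol = 1. Strike 1 from Kira, Dave, Jack.
Jack must be 2 (only option left). Remove 2 from Dave.
So Dave = 6.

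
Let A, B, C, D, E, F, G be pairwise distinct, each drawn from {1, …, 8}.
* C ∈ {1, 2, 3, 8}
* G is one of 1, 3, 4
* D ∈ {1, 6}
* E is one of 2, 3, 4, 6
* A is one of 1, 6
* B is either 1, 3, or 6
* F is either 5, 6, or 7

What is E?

2

The 2 variables A and D are confined to {1, 6}, which locks those values in; drop them from B, C, E, F, G.
B has just one choice, so B = 3. Strike 3 from C, E, G.
G must be 4 (only option left). Strike 4 from E.
So E = 2.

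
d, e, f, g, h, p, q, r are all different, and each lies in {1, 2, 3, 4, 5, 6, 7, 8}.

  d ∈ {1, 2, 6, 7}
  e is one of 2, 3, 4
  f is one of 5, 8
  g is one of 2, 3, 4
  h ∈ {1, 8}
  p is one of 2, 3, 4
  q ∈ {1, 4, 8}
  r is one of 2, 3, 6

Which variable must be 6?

The 8 variables together cover exactly {1, 2, 3, 4, 5, 6, 7, 8} — 8 values for 8 variables — and 5 appears only in f's list, so f = 5.
The 7 still-open variables together cover exactly {1, 2, 3, 4, 6, 7, 8} — 7 values for 7 variables — and 7 appears only in d's list, so d = 7.
The 6 still-open variables together cover exactly {1, 2, 3, 4, 6, 8} — 6 values for 6 variables — and 6 appears only in r's list, so r = 6.

r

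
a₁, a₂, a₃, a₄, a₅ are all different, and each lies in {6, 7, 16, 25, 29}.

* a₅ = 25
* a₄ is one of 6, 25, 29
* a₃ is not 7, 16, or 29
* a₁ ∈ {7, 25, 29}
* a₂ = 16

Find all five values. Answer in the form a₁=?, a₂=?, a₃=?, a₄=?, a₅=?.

a₁=7, a₂=16, a₃=6, a₄=29, a₅=25

a₂'s domain is down to {16}, so a₂ = 16.
a₅'s domain is down to {25}, so a₅ = 25. Remove 25 from a₁, a₃, a₄.
That leaves a₃ = 6. Eliminate 6 elsewhere: a₄.
That leaves a₄ = 29. Eliminate 29 elsewhere: a₁.
a₁ has just one choice, so a₁ = 7.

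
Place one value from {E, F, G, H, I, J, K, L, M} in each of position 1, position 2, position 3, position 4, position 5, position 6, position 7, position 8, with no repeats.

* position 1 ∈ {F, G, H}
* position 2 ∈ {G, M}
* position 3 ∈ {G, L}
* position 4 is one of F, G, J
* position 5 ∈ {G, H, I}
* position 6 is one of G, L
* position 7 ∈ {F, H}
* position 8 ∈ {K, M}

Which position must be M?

The 8 variables together cover exactly {F, G, H, I, J, K, L, M} — 8 values for 8 variables — and I appears only in position 5's list, so position 5 = I.
Among the 7 still-open variables, J fits only position 4 (and all 7 values in {F, G, H, J, K, L, M} must be used), so position 4 = J.
The 6 still-open variables together cover exactly {F, G, H, K, L, M} — 6 values for 6 variables — and K appears only in position 8's list, so position 8 = K.
Among the 5 still-open variables, M fits only position 2 (and all 5 values in {F, G, H, L, M} must be used), so position 2 = M.

position 2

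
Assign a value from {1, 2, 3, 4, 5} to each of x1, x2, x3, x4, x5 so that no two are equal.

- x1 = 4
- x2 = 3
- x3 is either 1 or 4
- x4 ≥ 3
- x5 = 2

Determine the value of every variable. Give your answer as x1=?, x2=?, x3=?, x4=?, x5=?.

x1 must be 4 (only option left). Strike 4 from x3, x4.
That leaves x2 = 3. Eliminate 3 elsewhere: x4.
x3 has just one choice, so x3 = 1.
x4's domain is down to {5}, so x4 = 5.
That leaves x5 = 2.

x1=4, x2=3, x3=1, x4=5, x5=2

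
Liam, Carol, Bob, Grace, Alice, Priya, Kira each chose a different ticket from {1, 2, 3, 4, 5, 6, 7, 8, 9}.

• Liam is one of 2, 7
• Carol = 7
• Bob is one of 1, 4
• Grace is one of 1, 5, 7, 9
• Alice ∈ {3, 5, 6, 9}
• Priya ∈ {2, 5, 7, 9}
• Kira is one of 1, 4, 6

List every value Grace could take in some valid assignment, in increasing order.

1, 5, 9

Carol must be 7 (only option left). Eliminate 7 elsewhere: Liam, Grace, Priya.
Liam's domain is down to {2}, so Liam = 2. Remove 2 from Priya.
No further eliminations apply; Grace can still be any of 1, 5, 9.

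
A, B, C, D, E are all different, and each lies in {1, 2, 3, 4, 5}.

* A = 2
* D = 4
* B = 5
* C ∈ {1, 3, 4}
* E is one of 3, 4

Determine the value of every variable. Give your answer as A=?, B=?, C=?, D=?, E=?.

A=2, B=5, C=1, D=4, E=3

A's domain is down to {2}, so A = 2.
That leaves B = 5.
That leaves D = 4. Strike 4 from C, E.
E has just one choice, so E = 3. So C can't be 3.
That leaves C = 1.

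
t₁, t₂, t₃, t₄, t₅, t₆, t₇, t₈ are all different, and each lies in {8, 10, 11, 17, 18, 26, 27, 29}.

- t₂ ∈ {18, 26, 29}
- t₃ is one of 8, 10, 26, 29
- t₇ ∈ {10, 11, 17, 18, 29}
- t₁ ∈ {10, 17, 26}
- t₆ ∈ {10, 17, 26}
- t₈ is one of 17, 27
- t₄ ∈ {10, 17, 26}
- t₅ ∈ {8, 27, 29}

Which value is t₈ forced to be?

The 8 variables draw from only 8 values {8, 10, 11, 17, 18, 26, 27, 29}, so each is used; only t₇ can be 11, hence t₇ = 11.
The 7 still-open variables draw from only 7 values {8, 10, 17, 18, 26, 27, 29}, so each is used; only t₂ can be 18, hence t₂ = 18.
The 3 variables t₁, t₄, t₆ are confined to {10, 17, 26}, which locks those values in; drop them from t₃, t₈.
So t₈ = 27.

27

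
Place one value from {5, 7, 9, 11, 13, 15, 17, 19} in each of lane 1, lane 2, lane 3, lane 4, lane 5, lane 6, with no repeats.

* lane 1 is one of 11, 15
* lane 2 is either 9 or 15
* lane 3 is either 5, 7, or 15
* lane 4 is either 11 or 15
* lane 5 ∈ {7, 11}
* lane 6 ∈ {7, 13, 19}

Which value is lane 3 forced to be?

lane 1 and lane 4 between them cover only {11, 15} — a naked pair. Remove those values from lane 2, lane 3, lane 5.
That leaves lane 2 = 9.
lane 5's domain is down to {7}, so lane 5 = 7. Remove 7 from lane 3, lane 6.
So lane 3 = 5.

5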